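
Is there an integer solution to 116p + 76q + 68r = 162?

gcd(116, 76) = 4  (116 = 1*76 + 40, 76 = 1*40 + 36, 40 = 1*36 + 4, 36 = 9*4).
gcd(4, 68) = 4.
4 does not divide 162 (remainder 2), so no integer solutions.

no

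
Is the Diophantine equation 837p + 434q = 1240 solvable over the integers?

yes

gcd(837, 434) = 31  (837 = 1·434 + 403, 434 = 1·403 + 31, 403 = 13·31).
31 divides 1240, so integer solutions exist.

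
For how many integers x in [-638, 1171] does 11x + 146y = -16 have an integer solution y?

13

gcd(146, 11):
  146 = 13×11 + 3
  11 = 3×3 + 2
  3 = 1×2 + 1
  2 = 2×1
so gcd(146, 11) = 1.
Back-substitute for Bézout coefficients:
  1 = 3 - 1×2
  ... = 11×(-53) + 146×(4)
Scale by -16: particular solution (848, -64); reduce x mod 146: (118, -9).
General solution: x = 118 + 146t, y = -9 - 11t for integer t.
-638 ≤ 118 + 146t ≤ 1171 gives t ∈ [-5, 7], which is 13 values.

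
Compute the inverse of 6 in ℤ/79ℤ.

66

gcd(79, 6) = 1.
By Bézout, 6·(-13) + 79·(1) = 1.
So 6·-13 ≡ 1 (mod 79), and -13 mod 79 = 66.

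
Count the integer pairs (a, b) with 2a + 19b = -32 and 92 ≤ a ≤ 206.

gcd(19, 2):
  19 = 9×2 + 1
  2 = 2×1
so gcd(19, 2) = 1.
Back-substitute for Bézout coefficients:
  1 = 19 - 9×2
  ... = 2×(-9) + 19×(1)
Scale by -32: particular solution (288, -32); reduce a mod 19: (3, -2).
General solution: a = 3 + 19t, b = -2 - 2t for integer t.
92 ≤ 3 + 19t ≤ 206 gives t ∈ [5, 10], which is 6 values.

6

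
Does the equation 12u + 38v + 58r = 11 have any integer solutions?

no

gcd(38, 12) = 2.
gcd(2, 58) = 2.
2 does not divide 11 (remainder 1), so no integer solutions.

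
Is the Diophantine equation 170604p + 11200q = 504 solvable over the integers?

yes

gcd(170604, 11200) = 28  (170604 = 15*11200 + 2604, 11200 = 4*2604 + 784, 2604 = 3*784 + 252, 784 = 3*252 + 28, 252 = 9*28).
28 divides 504, so integer solutions exist.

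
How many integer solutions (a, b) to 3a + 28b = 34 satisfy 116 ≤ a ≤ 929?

29

gcd(28, 3):
  28 = 9*3 + 1
  3 = 3*1
so gcd(28, 3) = 1.
Back-substitute for Bézout coefficients:
  1 = 28 - 9*3
  ... = 3*(-9) + 28*(1)
Scale by 34: particular solution (-306, 34); reduce a mod 28: (2, 1).
General solution: a = 2 + 28t, b = 1 - 3t for integer t.
116 ≤ 2 + 28t ≤ 929 gives t ∈ [5, 33], which is 29 values.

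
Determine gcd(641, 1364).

1

gcd(1364, 641):
  1364 = 2×641 + 82
  641 = 7×82 + 67
  82 = 1×67 + 15
  67 = 4×15 + 7
  15 = 2×7 + 1
  7 = 7×1
so gcd(1364, 641) = 1.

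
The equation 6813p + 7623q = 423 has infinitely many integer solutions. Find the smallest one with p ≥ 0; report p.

103

gcd(7623, 6813) = 9.
9 divides 423, so solutions exist.
By Bézout, 6813·(-160) + 7623·(143) = 9.
Scale by 423/9 = 47: (p₀, q₀) = (-7520, 6721).
General solution: p = -7520 + 847t, q = 6721 - 757t for integer t.
p ≥ 0: smallest is -7520 mod 847 = 103 (at t = 9), with q = -92.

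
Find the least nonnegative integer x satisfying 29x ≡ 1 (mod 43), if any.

gcd(43, 29):
  43 = 1*29 + 14
  29 = 2*14 + 1
  14 = 14*1
so gcd(43, 29) = 1.
1 divides 1, so solutions exist.
Back-substitute for Bézout coefficients:
  1 = 29 - 2*14
  ... = 29*(3) + 43*(-2)
So 29*(3) ≡ 1 (mod 43); multiply by 1: x ≡ 3 (mod 43).
Smallest nonnegative: x = 3 mod 43 = 3.

3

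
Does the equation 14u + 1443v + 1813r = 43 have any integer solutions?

gcd(1443, 14) = 1.
gcd(1, 1813) = 1.
1 divides 43, so integer solutions exist.

yes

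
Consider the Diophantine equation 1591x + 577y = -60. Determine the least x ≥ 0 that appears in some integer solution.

gcd(1591, 577):
  1591 = 2·577 + 437
  577 = 1·437 + 140
  437 = 3·140 + 17
  140 = 8·17 + 4
  17 = 4·4 + 1
  4 = 4·1
so gcd(1591, 577) = 1.
1 divides -60, so solutions exist.
Back-substitute for Bézout coefficients:
  1 = 17 - 4·4
  ... = 1591·(136) + 577·(-375)
Scale by -60/1 = -60: (x₀, y₀) = (-8160, 22500).
General solution: x = -8160 + 577t, y = 22500 - 1591t for integer t.
x ≥ 0: smallest is -8160 mod 577 = 495 (at t = 15), with y = -1365.

495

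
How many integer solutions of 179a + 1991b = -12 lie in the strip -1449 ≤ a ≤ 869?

1

gcd(1991, 179) = 1  (1991 = 11×179 + 22, 179 = 8×22 + 3, 22 = 7×3 + 1, 3 = 3×1).
Back-substituting, 179×(-634) + 1991×(57) = 1.
Scale by -12: particular solution (7608, -684); reduce a mod 1991: (1635, -147).
General solution: a = 1635 + 1991t, b = -147 - 179t for integer t.
-1449 ≤ 1635 + 1991t ≤ 869 gives t ∈ [-1, -1], which is 1 value.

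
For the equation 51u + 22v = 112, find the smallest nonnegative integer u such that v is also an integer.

gcd(51, 22):
  51 = 2*22 + 7
  22 = 3*7 + 1
  7 = 7*1
so gcd(51, 22) = 1.
1 divides 112, so solutions exist.
Back-substitute for Bézout coefficients:
  1 = 22 - 3*7
  ... = 51*(-3) + 22*(7)
Scale by 112/1 = 112: (u₀, v₀) = (-336, 784).
General solution: u = -336 + 22t, v = 784 - 51t for integer t.
u ≥ 0: smallest is -336 mod 22 = 16 (at t = 16), with v = -32.

16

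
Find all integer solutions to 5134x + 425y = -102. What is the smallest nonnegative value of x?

22

gcd(5134, 425):
  5134 = 12·425 + 34
  425 = 12·34 + 17
  34 = 2·17
so gcd(5134, 425) = 17.
17 divides -102, so solutions exist.
Back-substitute for Bézout coefficients:
  17 = 425 - 12·34
  ... = 5134·(-12) + 425·(145)
Scale by -102/17 = -6: (x₀, y₀) = (72, -870).
General solution: x = 72 + 25t, y = -870 - 302t for integer t.
x ≥ 0: smallest is 72 mod 25 = 22 (at t = -2), with y = -266.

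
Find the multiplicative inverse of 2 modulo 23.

gcd(23, 2):
  23 = 11×2 + 1
  2 = 2×1
so gcd(23, 2) = 1.
Back-substitute for Bézout coefficients:
  1 = 23 - 11×2
  ... = 2×(-11) + 23×(1)
So 2×-11 ≡ 1 (mod 23), and -11 mod 23 = 12.

12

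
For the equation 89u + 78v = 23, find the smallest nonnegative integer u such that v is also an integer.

gcd(89, 78) = 1.
1 divides 23, so solutions exist.
By Bézout, 89×(-7) + 78×(8) = 1.
Scale by 23/1 = 23: (u₀, v₀) = (-161, 184).
General solution: u = -161 + 78t, v = 184 - 89t for integer t.
u ≥ 0: smallest is -161 mod 78 = 73 (at t = 3), with v = -83.

73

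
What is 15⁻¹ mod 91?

gcd(91, 15) = 1.
By Bézout, 15*(-6) + 91*(1) = 1.
So 15*-6 ≡ 1 (mod 91), and -6 mod 91 = 85.

85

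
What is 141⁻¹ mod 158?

gcd(158, 141):
  158 = 1*141 + 17
  141 = 8*17 + 5
  17 = 3*5 + 2
  5 = 2*2 + 1
  2 = 2*1
so gcd(158, 141) = 1.
Back-substitute for Bézout coefficients:
  1 = 5 - 2*2
  ... = 141*(65) + 158*(-58)
So 141*65 ≡ 1 (mod 158), and 65 mod 158 = 65.

65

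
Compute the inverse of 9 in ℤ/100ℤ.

89

gcd(100, 9):
  100 = 11·9 + 1
  9 = 9·1
so gcd(100, 9) = 1.
Back-substitute for Bézout coefficients:
  1 = 100 - 11·9
  ... = 9·(-11) + 100·(1)
So 9·-11 ≡ 1 (mod 100), and -11 mod 100 = 89.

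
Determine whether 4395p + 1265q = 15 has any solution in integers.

gcd(4395, 1265):
  4395 = 3·1265 + 600
  1265 = 2·600 + 65
  600 = 9·65 + 15
  65 = 4·15 + 5
  15 = 3·5
so gcd(4395, 1265) = 5.
5 divides 15, so integer solutions exist.

yes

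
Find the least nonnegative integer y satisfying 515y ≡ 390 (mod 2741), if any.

gcd(2741, 515):
  2741 = 5*515 + 166
  515 = 3*166 + 17
  166 = 9*17 + 13
  17 = 1*13 + 4
  13 = 3*4 + 1
  4 = 4*1
so gcd(2741, 515) = 1.
1 divides 390, so solutions exist.
Back-substitute for Bézout coefficients:
  1 = 13 - 3*4
  ... = 515*(-644) + 2741*(121)
So 515*(-644) ≡ 1 (mod 2741); multiply by 390: y ≡ -251160 (mod 2741).
Smallest nonnegative: y = -251160 mod 2741 = 1012.

1012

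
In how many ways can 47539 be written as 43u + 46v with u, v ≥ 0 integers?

24

gcd(46, 43):
  46 = 1*43 + 3
  43 = 14*3 + 1
  3 = 3*1
so gcd(46, 43) = 1.
Back-substitute for Bézout coefficients:
  1 = 43 - 14*3
  ... = 43*(15) + 46*(-14)
Scale by 47539: one solution is (713085, -665546). Reduce u mod 46: (39, 997).
General: u = 39 + 46t, v = 997 - 43t.
u ≥ 0 ⇒ t ≥ 0; v ≥ 0 ⇒ t ≤ 23. So t ∈ [0, 23]: 24 solutions.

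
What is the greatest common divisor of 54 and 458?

gcd(458, 54):
  458 = 8*54 + 26
  54 = 2*26 + 2
  26 = 13*2
so gcd(458, 54) = 2.

2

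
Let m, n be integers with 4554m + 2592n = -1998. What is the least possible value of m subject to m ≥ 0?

69

gcd(4554, 2592) = 18.
18 divides -1998, so solutions exist.
By Bézout, 4554×(37) + 2592×(-65) = 18.
Scale by -1998/18 = -111: (m₀, n₀) = (-4107, 7215).
General solution: m = -4107 + 144t, n = 7215 - 253t for integer t.
m ≥ 0: smallest is -4107 mod 144 = 69 (at t = 29), with n = -122.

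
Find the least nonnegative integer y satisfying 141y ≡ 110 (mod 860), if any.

690

gcd(860, 141) = 1.
1 divides 110, so solutions exist.
By Bézout, 141*(61) + 860*(-10) = 1.
So 141*(61) ≡ 1 (mod 860); multiply by 110: y ≡ 6710 (mod 860).
Smallest nonnegative: y = 6710 mod 860 = 690.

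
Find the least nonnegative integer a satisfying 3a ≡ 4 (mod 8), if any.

gcd(8, 3):
  8 = 2*3 + 2
  3 = 1*2 + 1
  2 = 2*1
so gcd(8, 3) = 1.
1 divides 4, so solutions exist.
Back-substitute for Bézout coefficients:
  1 = 3 - 1*2
  ... = 3*(3) + 8*(-1)
So 3*(3) ≡ 1 (mod 8); multiply by 4: a ≡ 12 (mod 8).
Smallest nonnegative: a = 12 mod 8 = 4.

4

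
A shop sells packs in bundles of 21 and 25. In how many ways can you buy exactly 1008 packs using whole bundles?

2

Need nonnegative integers with 21j + 25k = 1008.
gcd(21, 25) = 1, and 21·(6) + 25·(-5) = 1.
So (j₀, k₀) = (6048, -5040); general j = 6048 + 25t, k = -5040 - 21t.
j ≥ 0 ⇒ t ≥ -241; k ≥ 0 ⇒ t ≤ -240. That's 2 values of t.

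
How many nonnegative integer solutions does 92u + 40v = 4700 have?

gcd(92, 40) = 4  (92 = 2·40 + 12, 40 = 3·12 + 4, 12 = 3·4).
Back-substituting, 92·(-3) + 40·(7) = 4.
Scale by 1175: one solution is (-3525, 8225). Reduce u mod 10: (5, 106).
General: u = 5 + 10t, v = 106 - 23t.
u ≥ 0 ⇒ t ≥ 0; v ≥ 0 ⇒ t ≤ 4. So t ∈ [0, 4]: 5 solutions.

5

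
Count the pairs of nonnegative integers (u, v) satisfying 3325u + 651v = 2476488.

gcd(3325, 651) = 7.
By Bézout, 3325·(28) + 651·(-143) = 7.
One solution: (57, 3513).
General: u = 57 + 93t, v = 3513 - 475t.
u ≥ 0 ⇒ t ≥ 0; v ≥ 0 ⇒ t ≤ 7. So t ∈ [0, 7]: 8 solutions.

8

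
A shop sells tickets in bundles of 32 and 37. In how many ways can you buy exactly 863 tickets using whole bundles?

1

Need nonnegative integers with 32j + 37k = 863.
gcd(32, 37) = 1, and 32·(-15) + 37·(13) = 1.
So (j₀, k₀) = (-12945, 11219); general j = -12945 + 37t, k = 11219 - 32t.
j ≥ 0 ⇒ t ≥ 350; k ≥ 0 ⇒ t ≤ 350. That's 1 value of t.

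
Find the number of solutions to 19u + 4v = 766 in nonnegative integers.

10

gcd(19, 4) = 1.
By Bézout, 19*(-1) + 4*(5) = 1.
One solution: (2, 182).
General: u = 2 + 4t, v = 182 - 19t.
u ≥ 0 ⇒ t ≥ 0; v ≥ 0 ⇒ t ≤ 9. So t ∈ [0, 9]: 10 solutions.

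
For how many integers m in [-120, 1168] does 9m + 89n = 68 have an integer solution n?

gcd(89, 9):
  89 = 9*9 + 8
  9 = 1*8 + 1
  8 = 8*1
so gcd(89, 9) = 1.
Back-substitute for Bézout coefficients:
  1 = 9 - 1*8
  ... = 9*(10) + 89*(-1)
Scale by 68: particular solution (680, -68); reduce m mod 89: (57, -5).
General solution: m = 57 + 89t, n = -5 - 9t for integer t.
-120 ≤ 57 + 89t ≤ 1168 gives t ∈ [-1, 12], which is 14 values.

14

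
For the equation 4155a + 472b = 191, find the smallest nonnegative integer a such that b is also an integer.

gcd(4155, 472):
  4155 = 8×472 + 379
  472 = 1×379 + 93
  379 = 4×93 + 7
  93 = 13×7 + 2
  7 = 3×2 + 1
  2 = 2×1
so gcd(4155, 472) = 1.
1 divides 191, so solutions exist.
Back-substitute for Bézout coefficients:
  1 = 7 - 3×2
  ... = 4155×(203) + 472×(-1787)
Scale by 191/1 = 191: (a₀, b₀) = (38773, -341317).
General solution: a = 38773 + 472t, b = -341317 - 4155t for integer t.
a ≥ 0: smallest is 38773 mod 472 = 69 (at t = -82), with b = -607.

69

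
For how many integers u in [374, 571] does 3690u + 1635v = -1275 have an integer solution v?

gcd(3690, 1635):
  3690 = 2×1635 + 420
  1635 = 3×420 + 375
  420 = 1×375 + 45
  375 = 8×45 + 15
  45 = 3×15
so gcd(3690, 1635) = 15.
Back-substitute for Bézout coefficients:
  15 = 375 - 8×45
  ... = 3690×(-35) + 1635×(79)
Scale by -85: particular solution (2975, -6715); reduce u mod 109: (32, -73).
General solution: u = 32 + 109t, v = -73 - 246t for integer t.
374 ≤ 32 + 109t ≤ 571 gives t ∈ [4, 4], which is 1 value.

1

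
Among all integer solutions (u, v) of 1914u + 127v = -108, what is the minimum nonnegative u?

115

gcd(1914, 127) = 1  (1914 = 15*127 + 9, 127 = 14*9 + 1, 9 = 9*1).
1 divides -108, so solutions exist.
Back-substituting, 1914*(-14) + 127*(211) = 1.
Scale by -108/1 = -108: (u₀, v₀) = (1512, -22788).
General solution: u = 1512 + 127t, v = -22788 - 1914t for integer t.
u ≥ 0: smallest is 1512 mod 127 = 115 (at t = -11), with v = -1734.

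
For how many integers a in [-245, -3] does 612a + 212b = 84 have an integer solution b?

5

gcd(612, 212) = 4.
By Bézout, 612·(-9) + 212·(26) = 4.
Particular solution: (23, -66).
General solution: a = 23 + 53t, b = -66 - 153t for integer t.
-245 ≤ 23 + 53t ≤ -3 gives t ∈ [-5, -1], which is 5 values.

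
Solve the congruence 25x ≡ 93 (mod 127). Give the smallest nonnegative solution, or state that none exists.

gcd(127, 25) = 1  (127 = 5*25 + 2, 25 = 12*2 + 1, 2 = 2*1).
1 divides 93, so solutions exist.
Back-substituting, 25*(61) + 127*(-12) = 1.
So 25*(61) ≡ 1 (mod 127); multiply by 93: x ≡ 5673 (mod 127).
Smallest nonnegative: x = 5673 mod 127 = 85.

85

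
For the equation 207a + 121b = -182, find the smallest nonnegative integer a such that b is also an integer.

102

gcd(207, 121):
  207 = 1·121 + 86
  121 = 1·86 + 35
  86 = 2·35 + 16
  35 = 2·16 + 3
  16 = 5·3 + 1
  3 = 3·1
so gcd(207, 121) = 1.
1 divides -182, so solutions exist.
Back-substitute for Bézout coefficients:
  1 = 16 - 5·3
  ... = 207·(38) + 121·(-65)
Scale by -182/1 = -182: (a₀, b₀) = (-6916, 11830).
General solution: a = -6916 + 121t, b = 11830 - 207t for integer t.
a ≥ 0: smallest is -6916 mod 121 = 102 (at t = 58), with b = -176.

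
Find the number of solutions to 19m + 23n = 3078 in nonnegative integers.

8

gcd(23, 19):
  23 = 1*19 + 4
  19 = 4*4 + 3
  4 = 1*3 + 1
  3 = 3*1
so gcd(23, 19) = 1.
Back-substitute for Bézout coefficients:
  1 = 4 - 1*3
  ... = 19*(-6) + 23*(5)
Scale by 3078: one solution is (-18468, 15390). Reduce m mod 23: (1, 133).
General: m = 1 + 23t, n = 133 - 19t.
m ≥ 0 ⇒ t ≥ 0; n ≥ 0 ⇒ t ≤ 7. So t ∈ [0, 7]: 8 solutions.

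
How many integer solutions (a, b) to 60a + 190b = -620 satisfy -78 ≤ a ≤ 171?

13

gcd(190, 60):
  190 = 3×60 + 10
  60 = 6×10
so gcd(190, 60) = 10.
Back-substitute for Bézout coefficients:
  10 = 190 - 3×60
  ... = 60×(-3) + 190×(1)
Scale by -62: particular solution (186, -62); reduce a mod 19: (15, -8).
General solution: a = 15 + 19t, b = -8 - 6t for integer t.
-78 ≤ 15 + 19t ≤ 171 gives t ∈ [-4, 8], which is 13 values.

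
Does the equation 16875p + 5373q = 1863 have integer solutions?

yes

gcd(16875, 5373) = 27.
27 divides 1863, so integer solutions exist.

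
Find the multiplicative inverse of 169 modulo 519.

43

gcd(519, 169) = 1.
By Bézout, 169×(43) + 519×(-14) = 1.
So 169×43 ≡ 1 (mod 519), and 43 mod 519 = 43.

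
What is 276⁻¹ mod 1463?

gcd(1463, 276):
  1463 = 5×276 + 83
  276 = 3×83 + 27
  83 = 3×27 + 2
  27 = 13×2 + 1
  2 = 2×1
so gcd(1463, 276) = 1.
Back-substitute for Bézout coefficients:
  1 = 27 - 13×2
  ... = 276×(705) + 1463×(-133)
So 276×705 ≡ 1 (mod 1463), and 705 mod 1463 = 705.

705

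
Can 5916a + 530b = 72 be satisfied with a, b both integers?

gcd(5916, 530) = 2.
2 divides 72, so integer solutions exist.

yes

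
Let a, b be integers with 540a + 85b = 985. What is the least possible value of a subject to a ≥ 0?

gcd(540, 85):
  540 = 6·85 + 30
  85 = 2·30 + 25
  30 = 1·25 + 5
  25 = 5·5
so gcd(540, 85) = 5.
5 divides 985, so solutions exist.
Back-substitute for Bézout coefficients:
  5 = 30 - 1·25
  ... = 540·(3) + 85·(-19)
Scale by 985/5 = 197: (a₀, b₀) = (591, -3743).
General solution: a = 591 + 17t, b = -3743 - 108t for integer t.
a ≥ 0: smallest is 591 mod 17 = 13 (at t = -34), with b = -71.

13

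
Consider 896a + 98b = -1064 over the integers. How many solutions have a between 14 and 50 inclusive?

6

gcd(896, 98) = 14  (896 = 9*98 + 14, 98 = 7*14).
Back-substituting, 896*(1) + 98*(-9) = 14.
Scale by -76: particular solution (-76, 684); reduce a mod 7: (1, -20).
General solution: a = 1 + 7t, b = -20 - 64t for integer t.
14 ≤ 1 + 7t ≤ 50 gives t ∈ [2, 7], which is 6 values.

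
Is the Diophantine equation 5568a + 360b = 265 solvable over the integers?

no

gcd(5568, 360) = 24  (5568 = 15×360 + 168, 360 = 2×168 + 24, 168 = 7×24).
24 does not divide 265 (remainder 1), so no integer solutions.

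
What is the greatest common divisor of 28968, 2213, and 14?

1

gcd(28968, 2213) = 1  (28968 = 13·2213 + 199, 2213 = 11·199 + 24, 199 = 8·24 + 7, 24 = 3·7 + 3, 7 = 2·3 + 1, 3 = 3·1).
gcd(1, 14) = 1.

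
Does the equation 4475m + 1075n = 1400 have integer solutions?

gcd(4475, 1075):
  4475 = 4·1075 + 175
  1075 = 6·175 + 25
  175 = 7·25
so gcd(4475, 1075) = 25.
25 divides 1400, so integer solutions exist.

yes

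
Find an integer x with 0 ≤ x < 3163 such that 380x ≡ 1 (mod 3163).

gcd(3163, 380):
  3163 = 8·380 + 123
  380 = 3·123 + 11
  123 = 11·11 + 2
  11 = 5·2 + 1
  2 = 2·1
so gcd(3163, 380) = 1.
Back-substitute for Bézout coefficients:
  1 = 11 - 5·2
  ... = 380·(1440) + 3163·(-173)
So 380·1440 ≡ 1 (mod 3163), and 1440 mod 3163 = 1440.

1440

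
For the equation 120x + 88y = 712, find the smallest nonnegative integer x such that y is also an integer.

gcd(120, 88):
  120 = 1×88 + 32
  88 = 2×32 + 24
  32 = 1×24 + 8
  24 = 3×8
so gcd(120, 88) = 8.
8 divides 712, so solutions exist.
Back-substitute for Bézout coefficients:
  8 = 32 - 1×24
  ... = 120×(3) + 88×(-4)
Scale by 712/8 = 89: (x₀, y₀) = (267, -356).
General solution: x = 267 + 11t, y = -356 - 15t for integer t.
x ≥ 0: smallest is 267 mod 11 = 3 (at t = -24), with y = 4.

3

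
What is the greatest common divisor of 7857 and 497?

gcd(7857, 497):
  7857 = 15×497 + 402
  497 = 1×402 + 95
  402 = 4×95 + 22
  95 = 4×22 + 7
  22 = 3×7 + 1
  7 = 7×1
so gcd(7857, 497) = 1.

1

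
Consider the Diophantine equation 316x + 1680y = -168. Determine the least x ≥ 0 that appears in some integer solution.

42

gcd(1680, 316):
  1680 = 5*316 + 100
  316 = 3*100 + 16
  100 = 6*16 + 4
  16 = 4*4
so gcd(1680, 316) = 4.
4 divides -168, so solutions exist.
Back-substitute for Bézout coefficients:
  4 = 100 - 6*16
  ... = 316*(-101) + 1680*(19)
Scale by -168/4 = -42: (x₀, y₀) = (4242, -798).
General solution: x = 4242 + 420t, y = -798 - 79t for integer t.
x ≥ 0: smallest is 4242 mod 420 = 42 (at t = -10), with y = -8.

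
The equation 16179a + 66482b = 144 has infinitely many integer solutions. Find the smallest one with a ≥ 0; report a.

gcd(66482, 16179):
  66482 = 4·16179 + 1766
  16179 = 9·1766 + 285
  1766 = 6·285 + 56
  285 = 5·56 + 5
  56 = 11·5 + 1
  5 = 5·1
so gcd(66482, 16179) = 1.
1 divides 144, so solutions exist.
Back-substitute for Bézout coefficients:
  1 = 56 - 11·5
  ... = 16179·(-13063) + 66482·(3179)
Scale by 144/1 = 144: (a₀, b₀) = (-1881072, 457776).
General solution: a = -1881072 + 66482t, b = 457776 - 16179t for integer t.
a ≥ 0: smallest is -1881072 mod 66482 = 46906 (at t = 29), with b = -11415.

46906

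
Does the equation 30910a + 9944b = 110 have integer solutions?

gcd(30910, 9944):
  30910 = 3×9944 + 1078
  9944 = 9×1078 + 242
  1078 = 4×242 + 110
  242 = 2×110 + 22
  110 = 5×22
so gcd(30910, 9944) = 22.
22 divides 110, so integer solutions exist.

yes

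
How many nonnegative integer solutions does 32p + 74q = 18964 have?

gcd(74, 32) = 2  (74 = 2*32 + 10, 32 = 3*10 + 2, 10 = 5*2).
Back-substituting, 32*(7) + 74*(-3) = 2.
Scale by 9482: one solution is (66374, -28446). Reduce p mod 37: (33, 242).
General: p = 33 + 37t, q = 242 - 16t.
p ≥ 0 ⇒ t ≥ 0; q ≥ 0 ⇒ t ≤ 15. So t ∈ [0, 15]: 16 solutions.

16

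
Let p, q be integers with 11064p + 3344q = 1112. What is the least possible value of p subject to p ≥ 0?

27

gcd(11064, 3344) = 8  (11064 = 3*3344 + 1032, 3344 = 3*1032 + 248, 1032 = 4*248 + 40, 248 = 6*40 + 8, 40 = 5*8).
8 divides 1112, so solutions exist.
Back-substituting, 11064*(-81) + 3344*(268) = 8.
Scale by 1112/8 = 139: (p₀, q₀) = (-11259, 37252).
General solution: p = -11259 + 418t, q = 37252 - 1383t for integer t.
p ≥ 0: smallest is -11259 mod 418 = 27 (at t = 27), with q = -89.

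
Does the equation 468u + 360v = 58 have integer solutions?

gcd(468, 360):
  468 = 1×360 + 108
  360 = 3×108 + 36
  108 = 3×36
so gcd(468, 360) = 36.
36 does not divide 58 (remainder 22), so no integer solutions.

no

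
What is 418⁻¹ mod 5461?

gcd(5461, 418):
  5461 = 13*418 + 27
  418 = 15*27 + 13
  27 = 2*13 + 1
  13 = 13*1
so gcd(5461, 418) = 1.
Back-substitute for Bézout coefficients:
  1 = 27 - 2*13
  ... = 418*(-405) + 5461*(31)
So 418*-405 ≡ 1 (mod 5461), and -405 mod 5461 = 5056.

5056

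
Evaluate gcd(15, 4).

1

gcd(15, 4) = 1  (15 = 3*4 + 3, 4 = 1*3 + 1, 3 = 3*1).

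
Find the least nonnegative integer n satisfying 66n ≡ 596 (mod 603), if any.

gcd(603, 66):
  603 = 9*66 + 9
  66 = 7*9 + 3
  9 = 3*3
so gcd(603, 66) = 3.
3 does not divide 596, so the congruence has no solution.

no solution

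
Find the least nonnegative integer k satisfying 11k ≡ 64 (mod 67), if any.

gcd(67, 11):
  67 = 6*11 + 1
  11 = 11*1
so gcd(67, 11) = 1.
1 divides 64, so solutions exist.
Back-substitute for Bézout coefficients:
  1 = 67 - 6*11
  ... = 11*(-6) + 67*(1)
So 11*(-6) ≡ 1 (mod 67); multiply by 64: k ≡ -384 (mod 67).
Smallest nonnegative: k = -384 mod 67 = 18.

18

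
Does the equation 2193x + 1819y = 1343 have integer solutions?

yes

gcd(2193, 1819):
  2193 = 1·1819 + 374
  1819 = 4·374 + 323
  374 = 1·323 + 51
  323 = 6·51 + 17
  51 = 3·17
so gcd(2193, 1819) = 17.
17 divides 1343, so integer solutions exist.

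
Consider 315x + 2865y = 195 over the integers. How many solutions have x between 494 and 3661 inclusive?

gcd(2865, 315) = 15.
By Bézout, 315·(91) + 2865·(-10) = 15.
Particular solution: (37, -4).
General solution: x = 37 + 191t, y = -4 - 21t for integer t.
494 ≤ 37 + 191t ≤ 3661 gives t ∈ [3, 18], which is 16 values.

16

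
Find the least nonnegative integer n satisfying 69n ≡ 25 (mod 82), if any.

gcd(82, 69) = 1  (82 = 1·69 + 13, 69 = 5·13 + 4, 13 = 3·4 + 1, 4 = 4·1).
1 divides 25, so solutions exist.
Back-substituting, 69·(-19) + 82·(16) = 1.
So 69·(-19) ≡ 1 (mod 82); multiply by 25: n ≡ -475 (mod 82).
Smallest nonnegative: n = -475 mod 82 = 17.

17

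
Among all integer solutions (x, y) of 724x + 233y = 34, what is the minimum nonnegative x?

20

gcd(724, 233):
  724 = 3*233 + 25
  233 = 9*25 + 8
  25 = 3*8 + 1
  8 = 8*1
so gcd(724, 233) = 1.
1 divides 34, so solutions exist.
Back-substitute for Bézout coefficients:
  1 = 25 - 3*8
  ... = 724*(28) + 233*(-87)
Scale by 34/1 = 34: (x₀, y₀) = (952, -2958).
General solution: x = 952 + 233t, y = -2958 - 724t for integer t.
x ≥ 0: smallest is 952 mod 233 = 20 (at t = -4), with y = -62.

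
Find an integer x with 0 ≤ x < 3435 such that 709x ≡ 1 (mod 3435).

3154

gcd(3435, 709) = 1  (3435 = 4·709 + 599, 709 = 1·599 + 110, 599 = 5·110 + 49, 110 = 2·49 + 12, 49 = 4·12 + 1, 12 = 12·1).
Back-substituting, 709·(-281) + 3435·(58) = 1.
So 709·-281 ≡ 1 (mod 3435), and -281 mod 3435 = 3154.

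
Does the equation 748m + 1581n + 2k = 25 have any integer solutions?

yes

gcd(1581, 748) = 17  (1581 = 2×748 + 85, 748 = 8×85 + 68, 85 = 1×68 + 17, 68 = 4×17).
gcd(17, 2) = 1.
1 divides 25, so integer solutions exist.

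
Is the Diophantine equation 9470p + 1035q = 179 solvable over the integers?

no

gcd(9470, 1035) = 5  (9470 = 9×1035 + 155, 1035 = 6×155 + 105, 155 = 1×105 + 50, 105 = 2×50 + 5, 50 = 10×5).
5 does not divide 179 (remainder 4), so no integer solutions.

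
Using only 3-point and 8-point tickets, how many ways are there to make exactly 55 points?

2

Need nonnegative integers with 3j + 8k = 55.
gcd(3, 8) = 1, and 3·(3) + 8·(-1) = 1.
So (j₀, k₀) = (165, -55); general j = 165 + 8t, k = -55 - 3t.
j ≥ 0 ⇒ t ≥ -20; k ≥ 0 ⇒ t ≤ -19. That's 2 values of t.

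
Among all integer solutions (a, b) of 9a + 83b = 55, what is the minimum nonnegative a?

gcd(83, 9):
  83 = 9×9 + 2
  9 = 4×2 + 1
  2 = 2×1
so gcd(83, 9) = 1.
1 divides 55, so solutions exist.
Back-substitute for Bézout coefficients:
  1 = 9 - 4×2
  ... = 9×(37) + 83×(-4)
Scale by 55/1 = 55: (a₀, b₀) = (2035, -220).
General solution: a = 2035 + 83t, b = -220 - 9t for integer t.
a ≥ 0: smallest is 2035 mod 83 = 43 (at t = -24), with b = -4.

43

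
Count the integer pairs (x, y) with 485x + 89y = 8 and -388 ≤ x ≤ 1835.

gcd(485, 89) = 1.
By Bézout, 485·(-20) + 89·(109) = 1.
Particular solution: (18, -98).
General solution: x = 18 + 89t, y = -98 - 485t for integer t.
-388 ≤ 18 + 89t ≤ 1835 gives t ∈ [-4, 20], which is 25 values.

25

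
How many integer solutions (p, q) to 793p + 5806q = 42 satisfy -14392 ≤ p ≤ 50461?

11

gcd(5806, 793):
  5806 = 7*793 + 255
  793 = 3*255 + 28
  255 = 9*28 + 3
  28 = 9*3 + 1
  3 = 3*1
so gcd(5806, 793) = 1.
Back-substitute for Bézout coefficients:
  1 = 28 - 9*3
  ... = 793*(1867) + 5806*(-255)
Scale by 42: particular solution (78414, -10710); reduce p mod 5806: (2936, -401).
General solution: p = 2936 + 5806t, q = -401 - 793t for integer t.
-14392 ≤ 2936 + 5806t ≤ 50461 gives t ∈ [-2, 8], which is 11 values.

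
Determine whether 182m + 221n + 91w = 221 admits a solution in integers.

gcd(221, 182):
  221 = 1*182 + 39
  182 = 4*39 + 26
  39 = 1*26 + 13
  26 = 2*13
so gcd(221, 182) = 13.
gcd(13, 91) = 13.
13 divides 221, so integer solutions exist.

yes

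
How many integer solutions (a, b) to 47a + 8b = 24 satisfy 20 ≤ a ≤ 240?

gcd(47, 8) = 1.
By Bézout, 47·(-1) + 8·(6) = 1.
Particular solution: (0, 3).
General solution: a = 0 + 8t, b = 3 - 47t for integer t.
20 ≤ 0 + 8t ≤ 240 gives t ∈ [3, 30], which is 28 values.

28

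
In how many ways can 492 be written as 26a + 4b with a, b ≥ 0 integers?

10

gcd(26, 4) = 2.
By Bézout, 26·(1) + 4·(-6) = 2.
One solution: (0, 123).
General: a = 0 + 2t, b = 123 - 13t.
a ≥ 0 ⇒ t ≥ 0; b ≥ 0 ⇒ t ≤ 9. So t ∈ [0, 9]: 10 solutions.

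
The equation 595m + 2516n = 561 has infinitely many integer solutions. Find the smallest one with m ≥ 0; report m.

39

gcd(2516, 595):
  2516 = 4*595 + 136
  595 = 4*136 + 51
  136 = 2*51 + 34
  51 = 1*34 + 17
  34 = 2*17
so gcd(2516, 595) = 17.
17 divides 561, so solutions exist.
Back-substitute for Bézout coefficients:
  17 = 51 - 1*34
  ... = 595*(55) + 2516*(-13)
Scale by 561/17 = 33: (m₀, n₀) = (1815, -429).
General solution: m = 1815 + 148t, n = -429 - 35t for integer t.
m ≥ 0: smallest is 1815 mod 148 = 39 (at t = -12), with n = -9.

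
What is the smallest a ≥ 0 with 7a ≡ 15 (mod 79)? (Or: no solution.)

gcd(79, 7) = 1  (79 = 11*7 + 2, 7 = 3*2 + 1, 2 = 2*1).
1 divides 15, so solutions exist.
Back-substituting, 7*(34) + 79*(-3) = 1.
So 7*(34) ≡ 1 (mod 79); multiply by 15: a ≡ 510 (mod 79).
Smallest nonnegative: a = 510 mod 79 = 36.

36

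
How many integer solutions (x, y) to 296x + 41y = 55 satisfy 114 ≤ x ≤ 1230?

gcd(296, 41) = 1.
By Bézout, 296×(-9) + 41×(65) = 1.
Particular solution: (38, -273).
General solution: x = 38 + 41t, y = -273 - 296t for integer t.
114 ≤ 38 + 41t ≤ 1230 gives t ∈ [2, 29], which is 28 values.

28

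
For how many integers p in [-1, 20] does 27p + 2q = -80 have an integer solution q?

11

gcd(27, 2) = 1  (27 = 13*2 + 1, 2 = 2*1).
Back-substituting, 27*(1) + 2*(-13) = 1.
Scale by -80: particular solution (-80, 1040); reduce p mod 2: (0, -40).
General solution: p = 0 + 2t, q = -40 - 27t for integer t.
-1 ≤ 0 + 2t ≤ 20 gives t ∈ [0, 10], which is 11 values.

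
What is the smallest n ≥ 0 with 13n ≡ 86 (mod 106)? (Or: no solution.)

gcd(106, 13) = 1.
1 divides 86, so solutions exist.
By Bézout, 13*(49) + 106*(-6) = 1.
So 13*(49) ≡ 1 (mod 106); multiply by 86: n ≡ 4214 (mod 106).
Smallest nonnegative: n = 4214 mod 106 = 80.

80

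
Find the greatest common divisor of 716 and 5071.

1

gcd(5071, 716) = 1  (5071 = 7·716 + 59, 716 = 12·59 + 8, 59 = 7·8 + 3, 8 = 2·3 + 2, 3 = 1·2 + 1, 2 = 2·1).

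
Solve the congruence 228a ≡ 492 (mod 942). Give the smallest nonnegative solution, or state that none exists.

gcd(942, 228) = 6  (942 = 4·228 + 30, 228 = 7·30 + 18, 30 = 1·18 + 12, 18 = 1·12 + 6, 12 = 2·6).
6 divides 492, so solutions exist.
Back-substituting, 228·(62) + 942·(-15) = 6.
So 228·(62) ≡ 6 (mod 942); multiply by 82: a ≡ 5084 (mod 157).
Smallest nonnegative: a = 5084 mod 157 = 60.

60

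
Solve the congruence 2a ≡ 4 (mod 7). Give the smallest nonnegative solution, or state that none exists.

gcd(7, 2):
  7 = 3·2 + 1
  2 = 2·1
so gcd(7, 2) = 1.
1 divides 4, so solutions exist.
Back-substitute for Bézout coefficients:
  1 = 7 - 3·2
  ... = 2·(-3) + 7·(1)
So 2·(-3) ≡ 1 (mod 7); multiply by 4: a ≡ -12 (mod 7).
Smallest nonnegative: a = -12 mod 7 = 2.

2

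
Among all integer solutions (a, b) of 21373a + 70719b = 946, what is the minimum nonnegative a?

2164

gcd(70719, 21373):
  70719 = 3×21373 + 6600
  21373 = 3×6600 + 1573
  6600 = 4×1573 + 308
  1573 = 5×308 + 33
  308 = 9×33 + 11
  33 = 3×11
so gcd(70719, 21373) = 11.
11 divides 946, so solutions exist.
Back-substitute for Bézout coefficients:
  11 = 308 - 9×33
  ... = 21373×(-2068) + 70719×(625)
Scale by 946/11 = 86: (a₀, b₀) = (-177848, 53750).
General solution: a = -177848 + 6429t, b = 53750 - 1943t for integer t.
a ≥ 0: smallest is -177848 mod 6429 = 2164 (at t = 28), with b = -654.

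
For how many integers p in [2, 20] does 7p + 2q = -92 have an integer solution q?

gcd(7, 2) = 1  (7 = 3*2 + 1, 2 = 2*1).
Back-substituting, 7*(1) + 2*(-3) = 1.
Scale by -92: particular solution (-92, 276); reduce p mod 2: (0, -46).
General solution: p = 0 + 2t, q = -46 - 7t for integer t.
2 ≤ 0 + 2t ≤ 20 gives t ∈ [1, 10], which is 10 values.

10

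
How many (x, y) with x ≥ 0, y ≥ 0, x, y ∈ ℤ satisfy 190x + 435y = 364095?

23

gcd(435, 190) = 5  (435 = 2·190 + 55, 190 = 3·55 + 25, 55 = 2·25 + 5, 25 = 5·5).
Back-substituting, 190·(-16) + 435·(7) = 5.
Scale by 72819: one solution is (-1165104, 509733). Reduce x mod 87: (0, 837).
General: x = 0 + 87t, y = 837 - 38t.
x ≥ 0 ⇒ t ≥ 0; y ≥ 0 ⇒ t ≤ 22. So t ∈ [0, 22]: 23 solutions.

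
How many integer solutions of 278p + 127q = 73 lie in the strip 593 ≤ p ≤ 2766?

18

gcd(278, 127) = 1.
By Bézout, 278×(-37) + 127×(81) = 1.
Particular solution: (93, -203).
General solution: p = 93 + 127t, q = -203 - 278t for integer t.
593 ≤ 93 + 127t ≤ 2766 gives t ∈ [4, 21], which is 18 values.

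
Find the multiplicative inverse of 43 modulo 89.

29

gcd(89, 43) = 1.
By Bézout, 43×(29) + 89×(-14) = 1.
So 43×29 ≡ 1 (mod 89), and 29 mod 89 = 29.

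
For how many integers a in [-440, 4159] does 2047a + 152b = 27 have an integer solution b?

gcd(2047, 152) = 1  (2047 = 13×152 + 71, 152 = 2×71 + 10, 71 = 7×10 + 1, 10 = 10×1).
Back-substituting, 2047×(15) + 152×(-202) = 1.
Scale by 27: particular solution (405, -5454); reduce a mod 152: (101, -1360).
General solution: a = 101 + 152t, b = -1360 - 2047t for integer t.
-440 ≤ 101 + 152t ≤ 4159 gives t ∈ [-3, 26], which is 30 values.

30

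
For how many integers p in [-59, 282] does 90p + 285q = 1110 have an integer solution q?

gcd(285, 90) = 15  (285 = 3×90 + 15, 90 = 6×15).
Back-substituting, 90×(-3) + 285×(1) = 15.
Scale by 74: particular solution (-222, 74); reduce p mod 19: (6, 2).
General solution: p = 6 + 19t, q = 2 - 6t for integer t.
-59 ≤ 6 + 19t ≤ 282 gives t ∈ [-3, 14], which is 18 values.

18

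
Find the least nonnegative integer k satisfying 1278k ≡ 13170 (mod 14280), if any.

55

gcd(14280, 1278) = 6  (14280 = 11×1278 + 222, 1278 = 5×222 + 168, 222 = 1×168 + 54, 168 = 3×54 + 6, 54 = 9×6).
6 divides 13170, so solutions exist.
Back-substituting, 1278×(257) + 14280×(-23) = 6.
So 1278×(257) ≡ 6 (mod 14280); multiply by 2195: k ≡ 564115 (mod 2380).
Smallest nonnegative: k = 564115 mod 2380 = 55.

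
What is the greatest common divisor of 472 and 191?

gcd(472, 191):
  472 = 2×191 + 90
  191 = 2×90 + 11
  90 = 8×11 + 2
  11 = 5×2 + 1
  2 = 2×1
so gcd(472, 191) = 1.

1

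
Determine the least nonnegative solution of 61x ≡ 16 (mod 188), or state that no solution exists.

28

gcd(188, 61) = 1  (188 = 3×61 + 5, 61 = 12×5 + 1, 5 = 5×1).
1 divides 16, so solutions exist.
Back-substituting, 61×(37) + 188×(-12) = 1.
So 61×(37) ≡ 1 (mod 188); multiply by 16: x ≡ 592 (mod 188).
Smallest nonnegative: x = 592 mod 188 = 28.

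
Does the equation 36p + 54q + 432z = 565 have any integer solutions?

gcd(54, 36):
  54 = 1·36 + 18
  36 = 2·18
so gcd(54, 36) = 18.
gcd(18, 432) = 18.
18 does not divide 565 (remainder 7), so no integer solutions.

no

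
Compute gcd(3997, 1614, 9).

1

gcd(3997, 1614) = 1.
gcd(1, 9) = 1.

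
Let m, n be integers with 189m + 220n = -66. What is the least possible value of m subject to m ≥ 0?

66

gcd(220, 189):
  220 = 1·189 + 31
  189 = 6·31 + 3
  31 = 10·3 + 1
  3 = 3·1
so gcd(220, 189) = 1.
1 divides -66, so solutions exist.
Back-substitute for Bézout coefficients:
  1 = 31 - 10·3
  ... = 189·(-71) + 220·(61)
Scale by -66/1 = -66: (m₀, n₀) = (4686, -4026).
General solution: m = 4686 + 220t, n = -4026 - 189t for integer t.
m ≥ 0: smallest is 4686 mod 220 = 66 (at t = -21), with n = -57.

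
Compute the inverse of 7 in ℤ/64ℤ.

gcd(64, 7) = 1  (64 = 9×7 + 1, 7 = 7×1).
Back-substituting, 7×(-9) + 64×(1) = 1.
So 7×-9 ≡ 1 (mod 64), and -9 mod 64 = 55.

55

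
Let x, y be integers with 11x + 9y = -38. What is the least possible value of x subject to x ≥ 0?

gcd(11, 9):
  11 = 1×9 + 2
  9 = 4×2 + 1
  2 = 2×1
so gcd(11, 9) = 1.
1 divides -38, so solutions exist.
Back-substitute for Bézout coefficients:
  1 = 9 - 4×2
  ... = 11×(-4) + 9×(5)
Scale by -38/1 = -38: (x₀, y₀) = (152, -190).
General solution: x = 152 + 9t, y = -190 - 11t for integer t.
x ≥ 0: smallest is 152 mod 9 = 8 (at t = -16), with y = -14.

8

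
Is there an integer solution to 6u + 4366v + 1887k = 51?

gcd(4366, 6) = 2.
gcd(2, 1887) = 1.
1 divides 51, so integer solutions exist.

yes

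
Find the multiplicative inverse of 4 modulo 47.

12

gcd(47, 4) = 1.
By Bézout, 4*(12) + 47*(-1) = 1.
So 4*12 ≡ 1 (mod 47), and 12 mod 47 = 12.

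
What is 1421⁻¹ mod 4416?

gcd(4416, 1421):
  4416 = 3×1421 + 153
  1421 = 9×153 + 44
  153 = 3×44 + 21
  44 = 2×21 + 2
  21 = 10×2 + 1
  2 = 2×1
so gcd(4416, 1421) = 1.
Back-substitute for Bézout coefficients:
  1 = 21 - 10×2
  ... = 1421×(-2107) + 4416×(678)
So 1421×-2107 ≡ 1 (mod 4416), and -2107 mod 4416 = 2309.

2309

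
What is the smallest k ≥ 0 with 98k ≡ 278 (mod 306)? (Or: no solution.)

109

gcd(306, 98):
  306 = 3×98 + 12
  98 = 8×12 + 2
  12 = 6×2
so gcd(306, 98) = 2.
2 divides 278, so solutions exist.
Back-substitute for Bézout coefficients:
  2 = 98 - 8×12
  ... = 98×(25) + 306×(-8)
So 98×(25) ≡ 2 (mod 306); multiply by 139: k ≡ 3475 (mod 153).
Smallest nonnegative: k = 3475 mod 153 = 109.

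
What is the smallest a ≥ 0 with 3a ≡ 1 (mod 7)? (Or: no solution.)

5

gcd(7, 3) = 1.
1 divides 1, so solutions exist.
By Bézout, 3*(-2) + 7*(1) = 1.
So 3*(-2) ≡ 1 (mod 7); multiply by 1: a ≡ -2 (mod 7).
Smallest nonnegative: a = -2 mod 7 = 5.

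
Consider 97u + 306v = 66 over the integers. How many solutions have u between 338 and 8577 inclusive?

27

gcd(306, 97):
  306 = 3·97 + 15
  97 = 6·15 + 7
  15 = 2·7 + 1
  7 = 7·1
so gcd(306, 97) = 1.
Back-substitute for Bézout coefficients:
  1 = 15 - 2·7
  ... = 97·(-41) + 306·(13)
Scale by 66: particular solution (-2706, 858); reduce u mod 306: (48, -15).
General solution: u = 48 + 306t, v = -15 - 97t for integer t.
338 ≤ 48 + 306t ≤ 8577 gives t ∈ [1, 27], which is 27 values.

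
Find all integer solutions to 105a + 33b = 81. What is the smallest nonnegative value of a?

gcd(105, 33) = 3.
3 divides 81, so solutions exist.
By Bézout, 105×(-5) + 33×(16) = 3.
Scale by 81/3 = 27: (a₀, b₀) = (-135, 432).
General solution: a = -135 + 11t, b = 432 - 35t for integer t.
a ≥ 0: smallest is -135 mod 11 = 8 (at t = 13), with b = -23.

8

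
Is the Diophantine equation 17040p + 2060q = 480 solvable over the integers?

yes

gcd(17040, 2060) = 20  (17040 = 8·2060 + 560, 2060 = 3·560 + 380, 560 = 1·380 + 180, 380 = 2·180 + 20, 180 = 9·20).
20 divides 480, so integer solutions exist.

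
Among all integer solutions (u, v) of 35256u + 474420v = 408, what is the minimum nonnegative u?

gcd(474420, 35256):
  474420 = 13*35256 + 16092
  35256 = 2*16092 + 3072
  16092 = 5*3072 + 732
  3072 = 4*732 + 144
  732 = 5*144 + 12
  144 = 12*12
so gcd(474420, 35256) = 12.
12 divides 408, so solutions exist.
Back-substitute for Bézout coefficients:
  12 = 732 - 5*144
  ... = 35256*(-3243) + 474420*(241)
Scale by 408/12 = 34: (u₀, v₀) = (-110262, 8194).
General solution: u = -110262 + 39535t, v = 8194 - 2938t for integer t.
u ≥ 0: smallest is -110262 mod 39535 = 8343 (at t = 3), with v = -620.

8343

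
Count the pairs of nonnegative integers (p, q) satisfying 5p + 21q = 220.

gcd(21, 5):
  21 = 4*5 + 1
  5 = 5*1
so gcd(21, 5) = 1.
Back-substitute for Bézout coefficients:
  1 = 21 - 4*5
  ... = 5*(-4) + 21*(1)
Scale by 220: one solution is (-880, 220). Reduce p mod 21: (2, 10).
General: p = 2 + 21t, q = 10 - 5t.
p ≥ 0 ⇒ t ≥ 0; q ≥ 0 ⇒ t ≤ 2. So t ∈ [0, 2]: 3 solutions.

3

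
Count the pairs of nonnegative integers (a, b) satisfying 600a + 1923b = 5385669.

14

gcd(1923, 600) = 3  (1923 = 3×600 + 123, 600 = 4×123 + 108, 123 = 1×108 + 15, 108 = 7×15 + 3, 15 = 5×3).
Back-substituting, 600×(125) + 1923×(-39) = 3.
Scale by 1795223: one solution is (224402875, -70013697). Reduce a mod 641: (313, 2703).
General: a = 313 + 641t, b = 2703 - 200t.
a ≥ 0 ⇒ t ≥ 0; b ≥ 0 ⇒ t ≤ 13. So t ∈ [0, 13]: 14 solutions.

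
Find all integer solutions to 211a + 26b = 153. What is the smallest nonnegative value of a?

25

gcd(211, 26) = 1  (211 = 8×26 + 3, 26 = 8×3 + 2, 3 = 1×2 + 1, 2 = 2×1).
1 divides 153, so solutions exist.
Back-substituting, 211×(9) + 26×(-73) = 1.
Scale by 153/1 = 153: (a₀, b₀) = (1377, -11169).
General solution: a = 1377 + 26t, b = -11169 - 211t for integer t.
a ≥ 0: smallest is 1377 mod 26 = 25 (at t = -52), with b = -197.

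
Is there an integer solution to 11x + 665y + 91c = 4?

yes

gcd(665, 11) = 1  (665 = 60·11 + 5, 11 = 2·5 + 1, 5 = 5·1).
gcd(1, 91) = 1.
1 divides 4, so integer solutions exist.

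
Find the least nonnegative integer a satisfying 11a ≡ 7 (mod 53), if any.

gcd(53, 11):
  53 = 4×11 + 9
  11 = 1×9 + 2
  9 = 4×2 + 1
  2 = 2×1
so gcd(53, 11) = 1.
1 divides 7, so solutions exist.
Back-substitute for Bézout coefficients:
  1 = 9 - 4×2
  ... = 11×(-24) + 53×(5)
So 11×(-24) ≡ 1 (mod 53); multiply by 7: a ≡ -168 (mod 53).
Smallest nonnegative: a = -168 mod 53 = 44.

44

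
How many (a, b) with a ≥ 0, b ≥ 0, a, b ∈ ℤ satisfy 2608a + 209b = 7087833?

gcd(2608, 209):
  2608 = 12*209 + 100
  209 = 2*100 + 9
  100 = 11*9 + 1
  9 = 9*1
so gcd(2608, 209) = 1.
Back-substitute for Bézout coefficients:
  1 = 100 - 11*9
  ... = 2608*(23) + 209*(-287)
Scale by 7087833: one solution is (163020159, -2034208071). Reduce a mod 209: (159, 31929).
General: a = 159 + 209t, b = 31929 - 2608t.
a ≥ 0 ⇒ t ≥ 0; b ≥ 0 ⇒ t ≤ 12. So t ∈ [0, 12]: 13 solutions.

13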